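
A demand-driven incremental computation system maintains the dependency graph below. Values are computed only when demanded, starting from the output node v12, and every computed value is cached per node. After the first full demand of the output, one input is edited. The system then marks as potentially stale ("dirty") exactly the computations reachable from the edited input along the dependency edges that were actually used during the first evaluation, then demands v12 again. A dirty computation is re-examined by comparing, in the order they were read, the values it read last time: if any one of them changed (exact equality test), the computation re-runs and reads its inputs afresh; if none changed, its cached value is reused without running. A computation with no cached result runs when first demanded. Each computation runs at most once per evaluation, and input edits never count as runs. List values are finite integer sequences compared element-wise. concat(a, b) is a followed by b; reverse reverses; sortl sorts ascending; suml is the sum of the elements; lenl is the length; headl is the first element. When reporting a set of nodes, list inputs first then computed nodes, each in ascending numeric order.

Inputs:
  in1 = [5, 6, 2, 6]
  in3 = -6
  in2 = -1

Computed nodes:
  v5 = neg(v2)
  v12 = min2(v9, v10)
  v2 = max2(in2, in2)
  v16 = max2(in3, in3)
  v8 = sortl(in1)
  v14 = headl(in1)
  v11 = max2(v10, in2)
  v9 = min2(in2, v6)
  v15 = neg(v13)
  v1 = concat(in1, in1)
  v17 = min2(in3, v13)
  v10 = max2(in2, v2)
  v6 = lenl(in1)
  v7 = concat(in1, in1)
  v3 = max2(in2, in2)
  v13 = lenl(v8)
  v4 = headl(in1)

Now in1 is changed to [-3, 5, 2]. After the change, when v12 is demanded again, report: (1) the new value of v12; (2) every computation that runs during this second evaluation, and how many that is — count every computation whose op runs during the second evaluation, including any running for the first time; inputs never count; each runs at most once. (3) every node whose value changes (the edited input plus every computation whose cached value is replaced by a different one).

New value of v12: -1.
Computations that run: v6, v9 — 2 in total.
Values that change: in1, v6.
Key observation: the change is absorbed at v9 — it re-runs but produces the same value, and the output's value is unchanged.

First evaluation (everything demanded from the output):
  v2 = max2(-1, -1) = -1
  v6 = lenl([5, 6, 2, 6]) = 4
  v9 = min2(-1, 4) = -1
  v10 = max2(-1, -1) = -1
  v12 = min2(-1, -1) = -1

Propagation after the edit:
  v6: runs — in1 [5, 6, 2, 6]->[-3, 5, 2]; result 3.
  v9: runs — v6 4->3; result -1 (same value as before).
  v12: checked — values it read are unchanged (v9 unchanged, v10 unchanged); reused cached -1 without running.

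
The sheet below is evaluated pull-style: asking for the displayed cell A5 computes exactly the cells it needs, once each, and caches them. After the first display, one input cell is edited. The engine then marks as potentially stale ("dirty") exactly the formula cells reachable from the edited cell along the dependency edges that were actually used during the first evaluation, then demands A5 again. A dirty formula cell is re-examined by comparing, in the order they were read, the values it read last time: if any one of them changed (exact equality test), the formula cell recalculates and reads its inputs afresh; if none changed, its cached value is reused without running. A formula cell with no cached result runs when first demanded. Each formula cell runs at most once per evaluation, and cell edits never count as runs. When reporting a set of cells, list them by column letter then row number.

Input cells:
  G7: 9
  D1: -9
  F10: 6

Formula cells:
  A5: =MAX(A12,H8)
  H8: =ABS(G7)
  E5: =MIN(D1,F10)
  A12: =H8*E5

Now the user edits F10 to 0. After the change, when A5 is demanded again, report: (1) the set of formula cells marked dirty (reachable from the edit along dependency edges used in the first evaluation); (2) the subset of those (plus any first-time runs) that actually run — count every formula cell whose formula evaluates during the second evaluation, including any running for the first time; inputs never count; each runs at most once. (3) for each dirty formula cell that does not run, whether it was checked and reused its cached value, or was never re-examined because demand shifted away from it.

The edit dirties: A5, A12, E5.
1 formula cells run: E5.
Cache hits after checking: A5, A12.
Note the absorption at E5: it re-runs yet its value is the same, leaving the output's value untouched.

First demand of the output computes:
  E5 = MIN(-9, 6) = -9
  H8 = ABS(9) = 9
  A12 = 9 * -9 = -81
  A5 = MAX(-81, 9) = 9

After the edit, cleaning proceeds:
  E5: a read changed (F10 6->0) — executes, giving -9 — identical to its old value.
  A12: dirty, but its reads are unchanged (H8 unchanged, E5 unchanged); cached -81 stands.
  A5: dirty, but its reads are unchanged (A12 unchanged, H8 unchanged); cached 9 stands.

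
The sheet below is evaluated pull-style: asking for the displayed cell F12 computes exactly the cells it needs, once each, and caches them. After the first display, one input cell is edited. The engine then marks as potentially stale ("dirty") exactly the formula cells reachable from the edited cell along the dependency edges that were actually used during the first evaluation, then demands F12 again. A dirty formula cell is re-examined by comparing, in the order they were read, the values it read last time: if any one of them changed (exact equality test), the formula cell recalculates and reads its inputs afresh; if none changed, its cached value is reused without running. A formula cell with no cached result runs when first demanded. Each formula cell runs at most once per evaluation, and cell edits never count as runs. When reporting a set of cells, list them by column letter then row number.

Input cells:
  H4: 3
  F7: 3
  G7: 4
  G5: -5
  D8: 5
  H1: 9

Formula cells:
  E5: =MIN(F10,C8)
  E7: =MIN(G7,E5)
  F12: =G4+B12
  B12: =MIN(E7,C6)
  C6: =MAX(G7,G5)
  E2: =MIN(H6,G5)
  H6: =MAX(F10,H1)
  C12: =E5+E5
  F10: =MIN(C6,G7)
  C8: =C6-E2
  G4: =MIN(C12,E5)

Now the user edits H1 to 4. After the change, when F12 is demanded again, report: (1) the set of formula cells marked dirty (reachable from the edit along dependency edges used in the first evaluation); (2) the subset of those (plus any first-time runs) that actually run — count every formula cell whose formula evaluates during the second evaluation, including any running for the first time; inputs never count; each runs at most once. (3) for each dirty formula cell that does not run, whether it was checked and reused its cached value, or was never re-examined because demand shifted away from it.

The edit dirties: B12, C8, C12, E2, E5, E7, F12, G4, H6.
2 formula cells run: E2, H6.
Cache hits after checking: B12, C8, C12, E5, E7, F12, G4.
Note the absorption at E2: it re-runs yet its value is the same, leaving the output's value untouched.

First demand of the output computes:
  C6 = MAX(4, -5) = 4
  F10 = MIN(4, 4) = 4
  H6 = MAX(4, 9) = 9
  E2 = MIN(9, -5) = -5
  C8 = 4 - -5 = 9
  E5 = MIN(4, 9) = 4
  C12 = 4 + 4 = 8
  E7 = MIN(4, 4) = 4
  B12 = MIN(4, 4) = 4
  G4 = MIN(8, 4) = 4
  F12 = 4 + 4 = 8

After the edit, cleaning proceeds:
  H6: a read changed (H1 9->4) — executes, giving 4.
  E2: a read changed (H6 9->4) — executes, giving -5 — identical to its old value.
  C8: dirty, but its reads are unchanged (C6 unchanged, E2 unchanged); cached 9 stands.
  E5: dirty, but its reads are unchanged (F10 unchanged, C8 unchanged); cached 4 stands.
  C12: dirty, but its reads are unchanged (E5 unchanged, E5 unchanged); cached 8 stands.
  E7: dirty, but its reads are unchanged (G7 unchanged, E5 unchanged); cached 4 stands.
  B12: dirty, but its reads are unchanged (E7 unchanged, C6 unchanged); cached 4 stands.
  G4: dirty, but its reads are unchanged (C12 unchanged, E5 unchanged); cached 4 stands.
  F12: dirty, but its reads are unchanged (G4 unchanged, B12 unchanged); cached 8 stands.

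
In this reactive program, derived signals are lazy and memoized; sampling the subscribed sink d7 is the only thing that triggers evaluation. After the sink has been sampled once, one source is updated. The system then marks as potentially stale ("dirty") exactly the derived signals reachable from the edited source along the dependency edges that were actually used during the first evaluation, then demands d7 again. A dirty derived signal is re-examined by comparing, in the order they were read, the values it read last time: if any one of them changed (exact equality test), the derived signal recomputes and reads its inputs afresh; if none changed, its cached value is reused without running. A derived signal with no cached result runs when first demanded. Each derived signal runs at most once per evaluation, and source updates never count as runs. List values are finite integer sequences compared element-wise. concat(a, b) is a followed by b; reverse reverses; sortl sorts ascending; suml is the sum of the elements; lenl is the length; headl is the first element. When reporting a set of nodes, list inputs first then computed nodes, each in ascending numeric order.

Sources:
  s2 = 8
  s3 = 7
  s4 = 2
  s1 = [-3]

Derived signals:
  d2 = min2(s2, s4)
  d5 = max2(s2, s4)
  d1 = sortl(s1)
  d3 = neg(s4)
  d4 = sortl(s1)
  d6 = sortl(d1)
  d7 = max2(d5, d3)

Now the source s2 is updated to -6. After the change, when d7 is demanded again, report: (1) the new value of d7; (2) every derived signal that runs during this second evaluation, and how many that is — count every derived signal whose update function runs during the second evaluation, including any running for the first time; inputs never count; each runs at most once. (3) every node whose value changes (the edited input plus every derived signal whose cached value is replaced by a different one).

Demanding d7 again yields 2.
2 derived signals run: d5, d7.
The nodes whose values change: s2, d5, d7.

First demand of the output computes:
  d3 = neg(2) = -2
  d5 = max2(8, 2) = 8
  d7 = max2(8, -2) = 8

After the edit, cleaning proceeds:
  d5: a read changed (s2 8->-6) — executes, giving 2.
  d7: a read changed (d5 8->2) — executes, giving 2.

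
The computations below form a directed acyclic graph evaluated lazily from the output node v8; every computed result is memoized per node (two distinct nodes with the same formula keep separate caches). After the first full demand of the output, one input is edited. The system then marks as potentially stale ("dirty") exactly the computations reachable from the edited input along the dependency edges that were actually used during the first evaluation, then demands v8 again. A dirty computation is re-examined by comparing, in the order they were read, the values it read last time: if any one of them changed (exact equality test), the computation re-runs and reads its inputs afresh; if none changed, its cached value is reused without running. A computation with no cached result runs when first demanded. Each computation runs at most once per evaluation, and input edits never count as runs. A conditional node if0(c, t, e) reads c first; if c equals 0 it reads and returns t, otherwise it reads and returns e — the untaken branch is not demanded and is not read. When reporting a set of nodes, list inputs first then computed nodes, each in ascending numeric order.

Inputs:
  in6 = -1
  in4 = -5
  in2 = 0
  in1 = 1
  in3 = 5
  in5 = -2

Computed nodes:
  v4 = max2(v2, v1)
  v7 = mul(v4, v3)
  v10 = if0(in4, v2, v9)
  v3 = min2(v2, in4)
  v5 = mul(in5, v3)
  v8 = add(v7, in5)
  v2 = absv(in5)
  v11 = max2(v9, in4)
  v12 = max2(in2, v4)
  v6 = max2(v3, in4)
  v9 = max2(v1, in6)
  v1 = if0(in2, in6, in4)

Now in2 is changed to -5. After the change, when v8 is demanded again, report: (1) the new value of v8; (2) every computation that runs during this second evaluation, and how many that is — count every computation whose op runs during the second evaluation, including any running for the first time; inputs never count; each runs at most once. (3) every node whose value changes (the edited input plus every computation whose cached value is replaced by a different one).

First demand of the output computes:
  v1 = if0(in2=0 -> then branch in6) = -1
  v2 = absv(-2) = 2
  v3 = min2(2, -5) = -5
  v4 = max2(2, -1) = 2
  v7 = mul(2, -5) = -10
  v8 = add(-10, -2) = -12

After the edit, cleaning proceeds:
  v1: a read changed (in2 0->-5) — executes, giving -5.
  v4: a read changed (v1 -1->-5) — executes, giving 2 — identical to its old value.
  v7: dirty, but its reads are unchanged (v4 unchanged, v3 unchanged); cached -10 stands.
  v8: dirty, but its reads are unchanged (v7 unchanged, in5 unchanged); cached -12 stands.

Note the absorption at v4: it re-runs yet its value is the same, leaving the output's value untouched.

Demanding v8 again yields -12.
2 computations run: v1, v4.
The nodes whose values change: in2, v1.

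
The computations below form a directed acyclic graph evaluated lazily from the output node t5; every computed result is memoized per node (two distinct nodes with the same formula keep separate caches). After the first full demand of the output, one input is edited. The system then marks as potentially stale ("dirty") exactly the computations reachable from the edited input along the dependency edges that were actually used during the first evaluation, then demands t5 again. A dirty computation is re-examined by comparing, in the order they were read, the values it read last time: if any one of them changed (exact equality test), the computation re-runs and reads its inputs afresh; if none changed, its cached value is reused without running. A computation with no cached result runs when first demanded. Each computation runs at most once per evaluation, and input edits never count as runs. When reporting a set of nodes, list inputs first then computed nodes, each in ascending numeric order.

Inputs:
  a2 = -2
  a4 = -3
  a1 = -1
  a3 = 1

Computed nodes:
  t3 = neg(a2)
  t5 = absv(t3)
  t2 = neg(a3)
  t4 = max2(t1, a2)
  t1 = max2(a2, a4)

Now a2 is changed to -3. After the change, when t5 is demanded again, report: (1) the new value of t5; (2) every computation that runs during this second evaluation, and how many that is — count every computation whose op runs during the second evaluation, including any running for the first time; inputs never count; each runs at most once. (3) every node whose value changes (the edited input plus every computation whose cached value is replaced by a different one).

First demand of the output computes:
  t3 = neg(-2) = 2
  t5 = absv(2) = 2

After the edit, cleaning proceeds:
  t3: a read changed (a2 -2->-3) — executes, giving 3.
  t5: a read changed (t3 2->3) — executes, giving 3.

Demanding t5 again yields 3.
2 computations run: t3, t5.
The nodes whose values change: a2, t3, t5.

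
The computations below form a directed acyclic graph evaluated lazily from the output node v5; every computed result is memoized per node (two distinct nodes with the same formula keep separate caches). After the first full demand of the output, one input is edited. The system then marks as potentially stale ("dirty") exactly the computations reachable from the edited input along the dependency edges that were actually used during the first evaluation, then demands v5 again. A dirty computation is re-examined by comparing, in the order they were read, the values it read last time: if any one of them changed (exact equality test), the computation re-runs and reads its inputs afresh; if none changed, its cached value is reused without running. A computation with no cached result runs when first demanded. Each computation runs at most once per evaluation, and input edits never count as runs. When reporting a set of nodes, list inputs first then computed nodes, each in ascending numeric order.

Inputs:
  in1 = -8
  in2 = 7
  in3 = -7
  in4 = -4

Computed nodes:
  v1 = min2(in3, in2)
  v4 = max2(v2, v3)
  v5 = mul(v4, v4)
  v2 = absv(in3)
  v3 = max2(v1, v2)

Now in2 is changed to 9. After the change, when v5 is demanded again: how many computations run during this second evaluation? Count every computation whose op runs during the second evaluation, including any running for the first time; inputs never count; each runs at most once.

1 computations run: v1.
Note the absorption at v1: it re-runs yet its value is the same, leaving the output's value untouched.

First demand of the output computes:
  v1 = min2(-7, 7) = -7
  v2 = absv(-7) = 7
  v3 = max2(-7, 7) = 7
  v4 = max2(7, 7) = 7
  v5 = mul(7, 7) = 49

After the edit, cleaning proceeds:
  v1: a read changed (in2 7->9) — executes, giving -7 — identical to its old value.
  v3: dirty, but its reads are unchanged (v1 unchanged, v2 unchanged); cached 7 stands.
  v4: dirty, but its reads are unchanged (v2 unchanged, v3 unchanged); cached 7 stands.
  v5: dirty, but its reads are unchanged (v4 unchanged, v4 unchanged); cached 49 stands.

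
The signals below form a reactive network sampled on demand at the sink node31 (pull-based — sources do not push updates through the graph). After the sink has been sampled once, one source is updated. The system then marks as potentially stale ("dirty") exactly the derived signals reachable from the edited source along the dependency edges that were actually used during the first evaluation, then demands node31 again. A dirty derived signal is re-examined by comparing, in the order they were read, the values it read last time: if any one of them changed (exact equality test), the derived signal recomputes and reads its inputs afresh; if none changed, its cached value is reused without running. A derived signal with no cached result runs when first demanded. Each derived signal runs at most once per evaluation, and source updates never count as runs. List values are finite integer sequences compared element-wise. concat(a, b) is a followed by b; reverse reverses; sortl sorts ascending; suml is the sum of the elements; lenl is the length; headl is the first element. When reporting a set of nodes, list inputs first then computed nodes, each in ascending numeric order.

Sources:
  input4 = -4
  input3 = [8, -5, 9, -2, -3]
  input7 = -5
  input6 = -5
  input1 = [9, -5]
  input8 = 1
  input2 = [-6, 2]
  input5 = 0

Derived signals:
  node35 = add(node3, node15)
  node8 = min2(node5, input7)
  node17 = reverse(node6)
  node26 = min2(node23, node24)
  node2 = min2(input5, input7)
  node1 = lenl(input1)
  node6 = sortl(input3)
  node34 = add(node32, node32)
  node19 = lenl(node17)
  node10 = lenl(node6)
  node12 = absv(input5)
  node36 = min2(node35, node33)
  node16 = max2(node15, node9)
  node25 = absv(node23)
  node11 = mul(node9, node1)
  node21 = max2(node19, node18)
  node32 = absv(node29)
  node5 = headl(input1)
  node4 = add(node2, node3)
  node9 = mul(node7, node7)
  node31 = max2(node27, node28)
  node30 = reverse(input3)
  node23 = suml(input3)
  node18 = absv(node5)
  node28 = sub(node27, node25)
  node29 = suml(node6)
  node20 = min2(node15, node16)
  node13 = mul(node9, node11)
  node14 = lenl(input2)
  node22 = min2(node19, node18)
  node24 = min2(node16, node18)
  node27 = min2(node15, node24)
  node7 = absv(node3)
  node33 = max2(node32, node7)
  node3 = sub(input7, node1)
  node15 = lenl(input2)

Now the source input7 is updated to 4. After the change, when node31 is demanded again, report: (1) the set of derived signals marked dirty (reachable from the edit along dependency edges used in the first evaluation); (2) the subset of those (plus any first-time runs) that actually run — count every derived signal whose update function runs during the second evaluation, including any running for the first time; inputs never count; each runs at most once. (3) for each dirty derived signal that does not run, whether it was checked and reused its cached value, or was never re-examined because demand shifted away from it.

Dirty set: node3, node7, node9, node16, node24, node27, node28, node31.
Run set: node3, node7, node9, node16, node24, node27 (6 run).
Re-examined without running (cache reused): node28, node31.
The important point: node27 recomputes to an identical value, and the output ends up unchanged.

Initial pass — values computed on the first demand:
  node1 = lenl([9, -5]) = 2
  node3 = sub(-5, 2) = -7
  node5 = headl([9, -5]) = 9
  node7 = absv(-7) = 7
  node9 = mul(7, 7) = 49
  node15 = lenl([-6, 2]) = 2
  node16 = max2(2, 49) = 49
  node18 = absv(9) = 9
  node23 = suml([8, -5, 9, -2, -3]) = 7
  node24 = min2(49, 9) = 9
  node25 = absv(7) = 7
  node27 = min2(2, 9) = 2
  node28 = sub(2, 7) = -5
  node31 = max2(2, -5) = 2

Second demand — change propagation:
  node3: re-runs because input7 -5->4; new result 2.
  node7: re-runs because node3 -7->2; new result 2.
  node9: re-runs because node7 7->2; node7 7->2; new result 4.
  node16: re-runs because node9 49->4; new result 4.
  node24: re-runs because node16 49->4; new result 4.
  node27: re-runs because node24 9->4; new result 2 (unchanged).
  node28: re-examined; everything it read last time is the same (node27 unchanged, node25 unchanged) — cache -5 kept, no run.
  node31: re-examined; everything it read last time is the same (node27 unchanged, node28 unchanged) — cache 2 kept, no run.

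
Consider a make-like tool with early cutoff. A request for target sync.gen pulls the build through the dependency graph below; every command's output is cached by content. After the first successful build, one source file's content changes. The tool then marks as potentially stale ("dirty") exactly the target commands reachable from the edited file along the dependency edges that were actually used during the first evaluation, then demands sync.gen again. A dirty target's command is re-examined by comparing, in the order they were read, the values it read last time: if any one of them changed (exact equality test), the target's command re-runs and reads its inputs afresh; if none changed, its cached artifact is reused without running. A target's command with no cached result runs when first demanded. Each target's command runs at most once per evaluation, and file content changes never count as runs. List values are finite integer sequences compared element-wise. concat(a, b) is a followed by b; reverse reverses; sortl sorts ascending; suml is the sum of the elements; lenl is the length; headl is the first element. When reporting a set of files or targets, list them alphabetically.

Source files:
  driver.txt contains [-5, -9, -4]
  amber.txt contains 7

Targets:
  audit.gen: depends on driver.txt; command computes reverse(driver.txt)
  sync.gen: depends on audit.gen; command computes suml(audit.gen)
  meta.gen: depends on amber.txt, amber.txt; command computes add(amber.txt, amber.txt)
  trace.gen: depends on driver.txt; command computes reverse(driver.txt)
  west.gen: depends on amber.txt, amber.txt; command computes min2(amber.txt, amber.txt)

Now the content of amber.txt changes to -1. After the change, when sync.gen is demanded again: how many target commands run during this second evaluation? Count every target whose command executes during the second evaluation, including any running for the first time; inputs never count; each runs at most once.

First demand of the output computes:
  audit.gen = reverse([-5, -9, -4]) = [-4, -9, -5]
  sync.gen = suml([-4, -9, -5]) = -18

After the edit, cleaning proceeds:
  amber.txt only reaches undemanded nodes; the second demand re-runs nothing.

Note the shortcut — amber.txt feeds only undemanded nodes, so no recomputation happens.

0 target commands run: none.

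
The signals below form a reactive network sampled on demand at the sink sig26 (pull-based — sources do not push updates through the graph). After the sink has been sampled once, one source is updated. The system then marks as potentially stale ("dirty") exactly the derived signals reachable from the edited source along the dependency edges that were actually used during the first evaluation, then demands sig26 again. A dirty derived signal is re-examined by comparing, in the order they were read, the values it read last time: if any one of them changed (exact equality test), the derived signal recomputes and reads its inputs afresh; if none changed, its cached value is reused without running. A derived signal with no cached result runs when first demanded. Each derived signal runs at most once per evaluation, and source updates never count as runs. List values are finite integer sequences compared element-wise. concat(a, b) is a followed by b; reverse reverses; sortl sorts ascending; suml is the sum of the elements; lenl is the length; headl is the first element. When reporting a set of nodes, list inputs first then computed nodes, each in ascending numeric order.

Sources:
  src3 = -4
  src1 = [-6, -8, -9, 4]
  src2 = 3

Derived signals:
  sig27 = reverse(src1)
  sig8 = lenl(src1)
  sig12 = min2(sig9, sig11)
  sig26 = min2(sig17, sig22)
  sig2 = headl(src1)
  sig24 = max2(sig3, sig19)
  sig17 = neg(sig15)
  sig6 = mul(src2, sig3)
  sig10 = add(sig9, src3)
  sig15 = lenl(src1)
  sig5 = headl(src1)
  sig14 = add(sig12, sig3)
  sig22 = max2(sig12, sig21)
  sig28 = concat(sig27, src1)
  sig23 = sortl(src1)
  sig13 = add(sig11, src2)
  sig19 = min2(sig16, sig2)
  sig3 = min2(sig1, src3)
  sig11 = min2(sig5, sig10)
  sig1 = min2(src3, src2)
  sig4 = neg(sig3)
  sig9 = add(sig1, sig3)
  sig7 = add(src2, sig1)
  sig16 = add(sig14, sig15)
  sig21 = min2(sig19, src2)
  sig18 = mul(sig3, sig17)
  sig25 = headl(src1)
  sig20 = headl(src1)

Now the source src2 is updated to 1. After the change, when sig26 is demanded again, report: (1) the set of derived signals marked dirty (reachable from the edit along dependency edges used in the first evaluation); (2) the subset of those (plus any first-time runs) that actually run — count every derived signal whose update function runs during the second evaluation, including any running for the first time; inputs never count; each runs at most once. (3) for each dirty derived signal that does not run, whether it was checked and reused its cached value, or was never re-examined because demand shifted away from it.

Dirty set: sig1, sig3, sig9, sig10, sig11, sig12, sig14, sig16, sig19, sig21, sig22, sig26.
Run set: sig1, sig21 (2 run).
Re-examined without running (cache reused): sig3, sig9, sig10, sig11, sig12, sig14, sig16, sig19, sig22, sig26.
The important point: at sig3 every value read last time is unchanged, so the dirty flag clears without a run.

Initial pass — values computed on the first demand:
  sig1 = min2(-4, 3) = -4
  sig2 = headl([-6, -8, -9, 4]) = -6
  sig3 = min2(-4, -4) = -4
  sig5 = headl([-6, -8, -9, 4]) = -6
  sig9 = add(-4, -4) = -8
  sig10 = add(-8, -4) = -12
  sig11 = min2(-6, -12) = -12
  sig12 = min2(-8, -12) = -12
  sig14 = add(-12, -4) = -16
  sig15 = lenl([-6, -8, -9, 4]) = 4
  sig16 = add(-16, 4) = -12
  sig17 = neg(4) = -4
  sig19 = min2(-12, -6) = -12
  sig21 = min2(-12, 3) = -12
  sig22 = max2(-12, -12) = -12
  sig26 = min2(-4, -12) = -12

Second demand — change propagation:
  sig1: re-runs because src2 3->1; new result -4 (unchanged).
  sig3: re-examined; everything it read last time is the same (sig1 unchanged, src3 unchanged) — cache -4 kept, no run.
  sig9: re-examined; everything it read last time is the same (sig1 unchanged, sig3 unchanged) — cache -8 kept, no run.
  sig10: re-examined; everything it read last time is the same (sig9 unchanged, src3 unchanged) — cache -12 kept, no run.
  sig11: re-examined; everything it read last time is the same (sig5 unchanged, sig10 unchanged) — cache -12 kept, no run.
  sig12: re-examined; everything it read last time is the same (sig9 unchanged, sig11 unchanged) — cache -12 kept, no run.
  sig14: re-examined; everything it read last time is the same (sig12 unchanged, sig3 unchanged) — cache -16 kept, no run.
  sig16: re-examined; everything it read last time is the same (sig14 unchanged, sig15 unchanged) — cache -12 kept, no run.
  sig19: re-examined; everything it read last time is the same (sig16 unchanged, sig2 unchanged) — cache -12 kept, no run.
  sig21: re-runs because src2 3->1; new result -12 (unchanged).
  sig22: re-examined; everything it read last time is the same (sig12 unchanged, sig21 unchanged) — cache -12 kept, no run.
  sig26: re-examined; everything it read last time is the same (sig17 unchanged, sig22 unchanged) — cache -12 kept, no run.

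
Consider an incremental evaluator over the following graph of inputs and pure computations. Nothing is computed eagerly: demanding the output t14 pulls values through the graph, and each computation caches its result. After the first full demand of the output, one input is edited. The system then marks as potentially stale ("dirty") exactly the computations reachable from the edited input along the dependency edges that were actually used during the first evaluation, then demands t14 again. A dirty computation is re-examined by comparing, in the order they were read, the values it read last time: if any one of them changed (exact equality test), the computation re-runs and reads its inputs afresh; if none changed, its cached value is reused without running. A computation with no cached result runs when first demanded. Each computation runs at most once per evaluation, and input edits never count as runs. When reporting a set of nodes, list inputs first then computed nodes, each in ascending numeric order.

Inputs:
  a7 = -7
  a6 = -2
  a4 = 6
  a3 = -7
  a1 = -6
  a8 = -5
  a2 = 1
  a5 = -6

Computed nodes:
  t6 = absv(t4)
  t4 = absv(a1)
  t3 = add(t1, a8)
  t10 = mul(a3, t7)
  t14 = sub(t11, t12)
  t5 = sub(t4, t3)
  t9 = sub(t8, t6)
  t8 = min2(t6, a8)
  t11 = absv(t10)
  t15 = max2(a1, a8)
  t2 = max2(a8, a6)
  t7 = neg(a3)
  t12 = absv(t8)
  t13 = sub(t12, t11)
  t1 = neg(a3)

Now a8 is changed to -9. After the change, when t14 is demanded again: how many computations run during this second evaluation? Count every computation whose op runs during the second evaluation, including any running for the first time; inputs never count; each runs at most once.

Run set: t8, t12, t14 (3 run).

Initial pass — values computed on the first demand:
  t4 = absv(-6) = 6
  t6 = absv(6) = 6
  t7 = neg(-7) = 7
  t8 = min2(6, -5) = -5
  t10 = mul(-7, 7) = -49
  t11 = absv(-49) = 49
  t12 = absv(-5) = 5
  t14 = sub(49, 5) = 44

Second demand — change propagation:
  t8: re-runs because a8 -5->-9; new result -9.
  t12: re-runs because t8 -5->-9; new result 9.
  t14: re-runs because t12 5->9; new result 40.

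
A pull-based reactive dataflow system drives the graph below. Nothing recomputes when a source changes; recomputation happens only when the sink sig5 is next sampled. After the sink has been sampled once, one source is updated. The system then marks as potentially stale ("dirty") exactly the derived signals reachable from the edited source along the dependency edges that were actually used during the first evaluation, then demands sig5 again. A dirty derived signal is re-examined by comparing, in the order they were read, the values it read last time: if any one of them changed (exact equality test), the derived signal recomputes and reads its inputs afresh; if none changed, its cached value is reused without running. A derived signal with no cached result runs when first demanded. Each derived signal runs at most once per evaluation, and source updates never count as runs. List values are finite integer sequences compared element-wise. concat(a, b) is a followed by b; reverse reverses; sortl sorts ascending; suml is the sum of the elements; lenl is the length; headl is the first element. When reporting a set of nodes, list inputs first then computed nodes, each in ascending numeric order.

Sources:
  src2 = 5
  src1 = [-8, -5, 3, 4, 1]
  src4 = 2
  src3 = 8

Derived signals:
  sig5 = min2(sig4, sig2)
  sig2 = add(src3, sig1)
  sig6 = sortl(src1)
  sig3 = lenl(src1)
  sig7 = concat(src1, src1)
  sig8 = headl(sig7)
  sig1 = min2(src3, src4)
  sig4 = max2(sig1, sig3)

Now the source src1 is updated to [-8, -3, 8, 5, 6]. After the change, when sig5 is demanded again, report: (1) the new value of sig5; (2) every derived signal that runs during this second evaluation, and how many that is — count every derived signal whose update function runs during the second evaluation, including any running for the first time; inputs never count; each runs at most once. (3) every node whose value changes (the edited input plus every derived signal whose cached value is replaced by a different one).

First evaluation (everything demanded from the output):
  sig1 = min2(8, 2) = 2
  sig2 = add(8, 2) = 10
  sig3 = lenl([-8, -5, 3, 4, 1]) = 5
  sig4 = max2(2, 5) = 5
  sig5 = min2(5, 10) = 5

Propagation after the edit:
  sig3: runs — src1 [-8, -5, 3, 4, 1]->[-8, -3, 8, 5, 6]; result 5 (same value as before).
  sig4: checked — values it read are unchanged (sig1 unchanged, sig3 unchanged); reused cached 5 without running.
  sig5: checked — values it read are unchanged (sig4 unchanged, sig2 unchanged); reused cached 5 without running.

Key observation: the change is absorbed at sig3 — it re-runs but produces the same value, and the output's value is unchanged.

New value of sig5: 5.
Derived signals that run: sig3 — 1 in total.
Values that change: src1.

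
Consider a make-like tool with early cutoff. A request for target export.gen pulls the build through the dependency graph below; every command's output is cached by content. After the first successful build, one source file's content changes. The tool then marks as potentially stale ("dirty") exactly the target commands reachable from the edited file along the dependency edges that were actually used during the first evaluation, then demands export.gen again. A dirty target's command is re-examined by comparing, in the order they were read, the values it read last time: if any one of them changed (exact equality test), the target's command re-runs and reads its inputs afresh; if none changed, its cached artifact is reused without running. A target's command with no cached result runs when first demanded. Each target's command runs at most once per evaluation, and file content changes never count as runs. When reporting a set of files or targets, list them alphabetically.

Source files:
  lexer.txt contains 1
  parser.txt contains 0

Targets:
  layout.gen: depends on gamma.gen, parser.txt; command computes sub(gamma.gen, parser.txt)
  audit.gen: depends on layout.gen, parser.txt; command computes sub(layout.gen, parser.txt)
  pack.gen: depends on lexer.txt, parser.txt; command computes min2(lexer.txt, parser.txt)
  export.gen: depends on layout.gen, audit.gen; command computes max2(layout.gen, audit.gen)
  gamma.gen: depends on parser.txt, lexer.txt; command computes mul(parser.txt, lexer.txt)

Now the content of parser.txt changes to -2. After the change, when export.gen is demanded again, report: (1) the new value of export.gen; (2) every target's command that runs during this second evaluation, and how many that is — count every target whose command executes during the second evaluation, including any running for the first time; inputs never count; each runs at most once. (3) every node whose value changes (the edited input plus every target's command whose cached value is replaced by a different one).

First demand of the output computes:
  gamma.gen = mul(0, 1) = 0
  layout.gen = sub(0, 0) = 0
  audit.gen = sub(0, 0) = 0
  export.gen = max2(0, 0) = 0

After the edit, cleaning proceeds:
  gamma.gen: a read changed (parser.txt 0->-2) — executes, giving -2.
  layout.gen: a read changed (gamma.gen 0->-2; parser.txt 0->-2) — executes, giving 0 — identical to its old value.
  audit.gen: a read changed (parser.txt 0->-2) — executes, giving 2.
  export.gen: a read changed (audit.gen 0->2) — executes, giving 2.

Demanding export.gen again yields 2.
4 target commands run: audit.gen, export.gen, gamma.gen, layout.gen.
The nodes whose values change: audit.gen, export.gen, gamma.gen, parser.txt.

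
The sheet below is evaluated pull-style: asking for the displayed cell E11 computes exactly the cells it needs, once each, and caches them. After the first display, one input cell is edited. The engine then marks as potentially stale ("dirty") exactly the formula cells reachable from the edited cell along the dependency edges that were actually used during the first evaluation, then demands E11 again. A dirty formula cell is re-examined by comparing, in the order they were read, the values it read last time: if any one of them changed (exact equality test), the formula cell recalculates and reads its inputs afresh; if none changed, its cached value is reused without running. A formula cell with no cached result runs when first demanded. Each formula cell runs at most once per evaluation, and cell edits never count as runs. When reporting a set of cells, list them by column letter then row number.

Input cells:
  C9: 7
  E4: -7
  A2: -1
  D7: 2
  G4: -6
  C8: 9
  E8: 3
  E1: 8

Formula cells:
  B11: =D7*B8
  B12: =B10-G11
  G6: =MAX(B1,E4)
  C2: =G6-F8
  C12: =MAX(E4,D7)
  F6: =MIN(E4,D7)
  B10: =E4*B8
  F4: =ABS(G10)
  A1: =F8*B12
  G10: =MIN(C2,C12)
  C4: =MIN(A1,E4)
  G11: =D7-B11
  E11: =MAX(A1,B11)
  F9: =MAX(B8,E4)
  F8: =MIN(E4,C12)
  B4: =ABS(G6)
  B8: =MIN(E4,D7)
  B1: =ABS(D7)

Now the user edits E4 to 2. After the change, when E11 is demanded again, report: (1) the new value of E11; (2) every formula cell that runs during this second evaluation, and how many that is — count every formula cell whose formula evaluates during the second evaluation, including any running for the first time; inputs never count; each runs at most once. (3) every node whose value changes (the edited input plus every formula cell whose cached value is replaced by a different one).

Demanding E11 again yields 12.
9 formula cells run: A1, B8, B10, B11, B12, C12, E11, F8, G11.
The nodes whose values change: A1, B8, B10, B11, B12, E4, E11, F8, G11.

First demand of the output computes:
  B8 = MIN(-7, 2) = -7
  B10 = -7 * -7 = 49
  B11 = 2 * -7 = -14
  C12 = MAX(-7, 2) = 2
  F8 = MIN(-7, 2) = -7
  G11 = 2 - -14 = 16
  B12 = 49 - 16 = 33
  A1 = -7 * 33 = -231
  E11 = MAX(-231, -14) = -14

After the edit, cleaning proceeds:
  B8: a read changed (E4 -7->2) — executes, giving 2.
  B10: a read changed (E4 -7->2; B8 -7->2) — executes, giving 4.
  B11: a read changed (B8 -7->2) — executes, giving 4.
  C12: a read changed (E4 -7->2) — executes, giving 2 — identical to its old value.
  F8: a read changed (E4 -7->2) — executes, giving 2.
  G11: a read changed (B11 -14->4) — executes, giving -2.
  B12: a read changed (B10 49->4; G11 16->-2) — executes, giving 6.
  A1: a read changed (F8 -7->2; B12 33->6) — executes, giving 12.
  E11: a read changed (A1 -231->12; B11 -14->4) — executes, giving 12.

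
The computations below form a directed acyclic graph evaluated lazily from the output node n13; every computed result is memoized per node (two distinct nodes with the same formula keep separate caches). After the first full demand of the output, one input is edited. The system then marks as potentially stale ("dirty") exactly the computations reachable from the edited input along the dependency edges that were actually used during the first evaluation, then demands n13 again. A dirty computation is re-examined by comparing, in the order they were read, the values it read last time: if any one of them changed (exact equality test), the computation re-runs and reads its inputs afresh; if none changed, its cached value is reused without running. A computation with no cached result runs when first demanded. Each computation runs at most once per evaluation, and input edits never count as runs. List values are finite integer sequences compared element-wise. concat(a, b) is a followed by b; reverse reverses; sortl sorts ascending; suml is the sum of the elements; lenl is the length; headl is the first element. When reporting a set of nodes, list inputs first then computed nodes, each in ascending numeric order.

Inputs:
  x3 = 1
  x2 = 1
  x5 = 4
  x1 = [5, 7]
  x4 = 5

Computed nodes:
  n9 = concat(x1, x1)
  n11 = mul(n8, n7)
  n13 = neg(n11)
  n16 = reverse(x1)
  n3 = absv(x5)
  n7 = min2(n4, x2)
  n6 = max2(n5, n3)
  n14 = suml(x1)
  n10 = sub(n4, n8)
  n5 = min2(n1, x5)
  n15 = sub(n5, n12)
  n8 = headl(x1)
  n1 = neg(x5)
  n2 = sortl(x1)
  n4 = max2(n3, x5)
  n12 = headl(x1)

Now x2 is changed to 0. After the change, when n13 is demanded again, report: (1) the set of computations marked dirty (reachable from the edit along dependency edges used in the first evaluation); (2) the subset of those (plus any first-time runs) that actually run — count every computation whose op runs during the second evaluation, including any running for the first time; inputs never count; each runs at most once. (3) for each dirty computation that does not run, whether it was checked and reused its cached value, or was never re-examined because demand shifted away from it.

First demand of the output computes:
  n3 = absv(4) = 4
  n4 = max2(4, 4) = 4
  n7 = min2(4, 1) = 1
  n8 = headl([5, 7]) = 5
  n11 = mul(5, 1) = 5
  n13 = neg(5) = -5

After the edit, cleaning proceeds:
  n7: a read changed (x2 1->0) — executes, giving 0.
  n11: a read changed (n7 1->0) — executes, giving 0.
  n13: a read changed (n11 5->0) — executes, giving 0.

The edit dirties: n7, n11, n13.
3 computations run: n7, n11, n13.
No dirty computation escaped a run.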